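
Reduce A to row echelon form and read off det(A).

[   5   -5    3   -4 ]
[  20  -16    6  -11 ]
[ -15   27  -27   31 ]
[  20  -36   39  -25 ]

Forward elimination:
R2 <- R2 - (4)*R1:  [  0   4  -6   5 ]
R3 <- R3 - (-3)*R1:  [   0   12  -18   19 ]
R4 <- R4 - (4)*R1:  [   0  -16   27   -9 ]
R3 <- R3 - (3)*R2:  [ 0  0  0  4 ]
R4 <- R4 - (-4)*R2:  [  0   0   3  11 ]
R3 <-> R4   (pivot in column 3 was zero)
[ 5  -5   3  -4 ]
[ 0   4  -6   5 ]
[ 0   0   3  11 ]
[ 0   0   0   4 ]
Upper-triangular form:
[ 5  -5   3  -4 ]
[ 0   4  -6   5 ]
[ 0   0   3  11 ]
[ 0   0   0   4 ]
det(A) = (-1)^1 * (5) * (4) * (3) * (4) = -240  (1 row swap -> sign -1)

det(A) = -240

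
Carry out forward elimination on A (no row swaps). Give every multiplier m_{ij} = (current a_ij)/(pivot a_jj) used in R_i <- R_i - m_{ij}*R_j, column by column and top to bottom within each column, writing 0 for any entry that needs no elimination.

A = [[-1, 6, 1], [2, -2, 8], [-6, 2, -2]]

Forward elimination:
R2 <- R2 - (-2)*R1:  [  0  10  10 ]
R3 <- R3 - (6)*R1:  [   0  -34   -8 ]
R3 <- R3 - (-17/5)*R2:  [  0   0  26 ]
Multipliers (in order of application): m_{21} = -2, m_{31} = 6, m_{32} = -17/5

multipliers: -2, 6, -17/5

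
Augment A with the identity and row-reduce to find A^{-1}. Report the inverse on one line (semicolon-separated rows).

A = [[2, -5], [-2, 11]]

inverse = [11/12 5/12; 1/6 1/6]

Gauss-Jordan on [A | I]:
R1 <- (1/2)*R1:  [    1  -5/2  |   1/2     0 ]
R2 <- R2 - (-2)*R1:  [ 0  6  |  1  1 ]
R2 <- (1/6)*R2:  [   0    1  |  1/6  1/6 ]
R1 <- R1 - (-5/2)*R2:  [     1      0  |  11/12   5/12 ]
Right block of [I | A^{-1}] is the inverse:
[ 11/12  5/12 ]
[   1/6   1/6 ]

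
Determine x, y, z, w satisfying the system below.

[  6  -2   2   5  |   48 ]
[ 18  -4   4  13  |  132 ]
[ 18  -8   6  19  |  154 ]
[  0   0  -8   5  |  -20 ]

(4, 3, 5, 4)

Forward elimination on [A|b]:
R2 <- R2 - (3)*R1:  [   0    2   -2   -2  -12 ]
R3 <- R3 - (3)*R1:  [  0  -2   0   4  10 ]
R3 <- R3 - (-1)*R2:  [  0   0  -2   2  -2 ]
R4 <- R4 - (4)*R3:  [   0    0    0   -3  -12 ]
Row echelon form:
[ 6  -2   2   5  |   48 ]
[ 0   2  -2  -2  |  -12 ]
[ 0   0  -2   2  |   -2 ]
[ 0   0   0  -3  |  -12 ]
Back-substitution:
w = (-12) / -3 = 4
z = (-2 - (2)*(4)) / -2 = 5
y = (-12 - (-2)*(5) - (-2)*(4)) / 2 = 3
x = (48 - (-2)*(3) - (2)*(5) - (5)*(4)) / 6 = 4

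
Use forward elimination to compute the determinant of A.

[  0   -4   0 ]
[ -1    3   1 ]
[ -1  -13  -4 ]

Forward elimination:
R1 <-> R2   (pivot in column 1 was zero)
[ -1    3   1 ]
[  0   -4   0 ]
[ -1  -13  -4 ]
R3 <- R3 - (1)*R1:  [   0  -16   -5 ]
R3 <- R3 - (4)*R2:  [  0   0  -5 ]
Upper-triangular form:
[ -1   3   1 ]
[  0  -4   0 ]
[  0   0  -5 ]
det(A) = (-1)^1 * (-1) * (-4) * (-5) = 20  (1 row swap -> sign -1)

det(A) = 20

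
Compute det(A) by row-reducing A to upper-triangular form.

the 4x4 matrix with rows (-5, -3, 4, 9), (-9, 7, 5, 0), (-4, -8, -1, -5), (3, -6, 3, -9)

det(A) = -9300

Forward elimination:
R2 <- R2 - (9/5)*R1:  [     0   62/5  -11/5  -81/5 ]
R3 <- R3 - (4/5)*R1:  [     0  -28/5  -21/5  -61/5 ]
R4 <- R4 - (-3/5)*R1:  [     0  -39/5   27/5  -18/5 ]
R3 <- R3 - (-14/31)*R2:  [       0        0  -161/31  -605/31 ]
R4 <- R4 - (-39/62)*R2:  [       0        0   249/62  -855/62 ]
R4 <- R4 - (-249/322)*R3:  [         0          0          0  -4650/161 ]
Upper-triangular form:
[ -5    -3        4          9 ]
[  0  62/5    -11/5      -81/5 ]
[  0     0  -161/31    -605/31 ]
[  0     0        0  -4650/161 ]
det(A) = (-1)^0 * (-5) * (62/5) * (-161/31) * (-4650/161) = -9300  (0 row swaps -> sign +1)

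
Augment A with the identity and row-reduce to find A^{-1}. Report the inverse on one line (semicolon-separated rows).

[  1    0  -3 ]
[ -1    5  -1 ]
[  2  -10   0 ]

Gauss-Jordan on [A | I]:
R2 <- R2 - (-1)*R1:  [  0   5  -4  |   1   1   0 ]
R3 <- R3 - (2)*R1:  [   0  -10    6  |   -2    0    1 ]
R2 <- (1/5)*R2:  [    0     1  -4/5  |   1/5   1/5     0 ]
R3 <- R3 - (-10)*R2:  [  0   0  -2  |   0   2   1 ]
R3 <- (1/-2)*R3:  [    0     0     1  |     0    -1  -1/2 ]
R1 <- R1 - (-3)*R3:  [    1     0     0  |     1    -3  -3/2 ]
R2 <- R2 - (-4/5)*R3:  [    0     1     0  |   1/5  -3/5  -2/5 ]
Right block of [I | A^{-1}] is the inverse:
[   1    -3  -3/2 ]
[ 1/5  -3/5  -2/5 ]
[   0    -1  -1/2 ]

inverse = [1 -3 -3/2; 1/5 -3/5 -2/5; 0 -1 -1/2]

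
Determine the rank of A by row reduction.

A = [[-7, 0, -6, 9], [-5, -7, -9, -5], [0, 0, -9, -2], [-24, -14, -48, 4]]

Row reduction:
R2 <- R2 - (5/7)*R1:  [     0     -7  -33/7  -80/7 ]
R4 <- R4 - (24/7)*R1:  [      0     -14  -192/7  -188/7 ]
R4 <- R4 - (2)*R2:  [   0    0  -18   -4 ]
R4 <- R4 - (2)*R3:  [ 0  0  0  0 ]
Row echelon form:
[ -7   0     -6      9 ]
[  0  -7  -33/7  -80/7 ]
[  0   0     -9     -2 ]
[  0   0      0      0 ]
Nonzero rows / pivot columns: 3

rank(A) = 3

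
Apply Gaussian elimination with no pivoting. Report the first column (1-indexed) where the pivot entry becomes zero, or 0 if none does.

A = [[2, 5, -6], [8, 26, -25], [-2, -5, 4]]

Naive forward elimination:
R2 <- R2 - (4)*R1:  [  0   6  -1 ]
R3 <- R3 - (-1)*R1:  [  0   0  -2 ]
All pivots nonzero; naive elimination completes without hitting a zero pivot.

first zero-pivot column = 0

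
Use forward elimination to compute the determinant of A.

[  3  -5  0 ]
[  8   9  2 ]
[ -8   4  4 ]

det(A) = 324

Forward elimination:
R2 <- R2 - (8/3)*R1:  [    0  67/3     2 ]
R3 <- R3 - (-8/3)*R1:  [     0  -28/3      4 ]
R3 <- R3 - (-28/67)*R2:  [      0       0  324/67 ]
Upper-triangular form:
[ 3    -5       0 ]
[ 0  67/3       2 ]
[ 0     0  324/67 ]
det(A) = (-1)^0 * (3) * (67/3) * (324/67) = 324  (0 row swaps -> sign +1)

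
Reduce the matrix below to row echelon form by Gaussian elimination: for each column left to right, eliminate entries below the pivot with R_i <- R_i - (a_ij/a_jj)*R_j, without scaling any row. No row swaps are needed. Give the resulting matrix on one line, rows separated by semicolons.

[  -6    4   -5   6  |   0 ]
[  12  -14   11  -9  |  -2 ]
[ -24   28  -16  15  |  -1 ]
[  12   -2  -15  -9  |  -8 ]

REF = [-6 4 -5 6 0; 0 -6 1 3 -2; 0 0 6 -3 -5; 0 0 0 -6 -30]

Forward elimination:
R2 <- R2 - (-2)*R1:  [  0  -6   1   3  -2 ]
R3 <- R3 - (4)*R1:  [  0  12   4  -9  -1 ]
R4 <- R4 - (-2)*R1:  [   0    6  -25    3   -8 ]
R3 <- R3 - (-2)*R2:  [  0   0   6  -3  -5 ]
R4 <- R4 - (-1)*R2:  [   0    0  -24    6  -10 ]
R4 <- R4 - (-4)*R3:  [   0    0    0   -6  -30 ]
Row echelon form:
[ -6   4  -5   6  |    0 ]
[  0  -6   1   3  |   -2 ]
[  0   0   6  -3  |   -5 ]
[  0   0   0  -6  |  -30 ]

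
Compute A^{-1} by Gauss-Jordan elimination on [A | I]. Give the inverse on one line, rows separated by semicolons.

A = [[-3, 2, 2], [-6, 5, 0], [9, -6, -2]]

Gauss-Jordan on [A | I]:
R1 <- (1/-3)*R1:  [    1  -2/3  -2/3  |  -1/3     0     0 ]
R2 <- R2 - (-6)*R1:  [  0   1  -4  |  -2   1   0 ]
R3 <- R3 - (9)*R1:  [ 0  0  4  |  3  0  1 ]
R1 <- R1 - (-2/3)*R2:  [     1      0  -10/3  |   -5/3    2/3      0 ]
R3 <- (1/4)*R3:  [   0    0    1  |  3/4    0  1/4 ]
R1 <- R1 - (-10/3)*R3:  [   1    0    0  |  5/6  2/3  5/6 ]
R2 <- R2 - (-4)*R3:  [ 0  1  0  |  1  1  1 ]
Right block of [I | A^{-1}] is the inverse:
[ 5/6  2/3  5/6 ]
[   1    1    1 ]
[ 3/4    0  1/4 ]

inverse = [5/6 2/3 5/6; 1 1 1; 3/4 0 1/4]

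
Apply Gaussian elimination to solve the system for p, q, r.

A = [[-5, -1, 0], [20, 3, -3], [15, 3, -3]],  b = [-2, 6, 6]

(0, 2, 0)

Forward elimination on [A|b]:
R2 <- R2 - (-4)*R1:  [  0  -1  -3  -2 ]
R3 <- R3 - (-3)*R1:  [  0   0  -3   0 ]
Row echelon form:
[ -5  -1   0  |  -2 ]
[  0  -1  -3  |  -2 ]
[  0   0  -3  |   0 ]
Back-substitution:
r = (0) / -3 = 0
q = (-2 - (-3)*(0)) / -1 = 2
p = (-2 - (-1)*(2)) / -5 = 0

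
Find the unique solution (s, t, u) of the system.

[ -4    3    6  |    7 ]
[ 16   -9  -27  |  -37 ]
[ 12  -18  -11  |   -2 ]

Forward elimination on [A|b]:
R2 <- R2 - (-4)*R1:  [  0   3  -3  -9 ]
R3 <- R3 - (-3)*R1:  [  0  -9   7  19 ]
R3 <- R3 - (-3)*R2:  [  0   0  -2  -8 ]
Row echelon form:
[ -4  3   6  |   7 ]
[  0  3  -3  |  -9 ]
[  0  0  -2  |  -8 ]
Back-substitution:
u = (-8) / -2 = 4
t = (-9 - (-3)*(4)) / 3 = 1
s = (7 - (3)*(1) - (6)*(4)) / -4 = 5

(5, 1, 4)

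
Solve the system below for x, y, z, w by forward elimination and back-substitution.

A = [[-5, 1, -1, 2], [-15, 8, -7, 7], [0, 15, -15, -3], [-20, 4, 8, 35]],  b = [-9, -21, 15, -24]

Forward elimination on [A|b]:
R2 <- R2 - (3)*R1:  [  0   5  -4   1   6 ]
R4 <- R4 - (4)*R1:  [  0   0  12  27  12 ]
R3 <- R3 - (3)*R2:  [  0   0  -3  -6  -3 ]
R4 <- R4 - (-4)*R3:  [ 0  0  0  3  0 ]
Row echelon form:
[ -5  1  -1   2  |  -9 ]
[  0  5  -4   1  |   6 ]
[  0  0  -3  -6  |  -3 ]
[  0  0   0   3  |   0 ]
Back-substitution:
w = (0) / 3 = 0
z = (-3 - (-6)*(0)) / -3 = 1
y = (6 - (-4)*(1) - (1)*(0)) / 5 = 2
x = (-9 - (1)*(2) - (-1)*(1) - (2)*(0)) / -5 = 2

(2, 2, 1, 0)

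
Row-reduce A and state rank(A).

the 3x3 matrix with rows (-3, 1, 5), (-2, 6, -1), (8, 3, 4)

Row reduction:
R2 <- R2 - (2/3)*R1:  [     0   16/3  -13/3 ]
R3 <- R3 - (-8/3)*R1:  [    0  17/3  52/3 ]
R3 <- R3 - (17/16)*R2:  [      0       0  351/16 ]
Row echelon form:
[ -3     1       5 ]
[  0  16/3   -13/3 ]
[  0     0  351/16 ]
Nonzero rows / pivot columns: 3

rank(A) = 3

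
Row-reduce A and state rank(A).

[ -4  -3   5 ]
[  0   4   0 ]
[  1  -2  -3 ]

Row reduction:
R3 <- R3 - (-1/4)*R1:  [     0  -11/4   -7/4 ]
R3 <- R3 - (-11/16)*R2:  [    0     0  -7/4 ]
Row echelon form:
[ -4  -3     5 ]
[  0   4     0 ]
[  0   0  -7/4 ]
Nonzero rows / pivot columns: 3

rank(A) = 3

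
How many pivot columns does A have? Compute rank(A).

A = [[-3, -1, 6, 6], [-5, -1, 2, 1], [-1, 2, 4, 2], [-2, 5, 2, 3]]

rank(A) = 4

Row reduction:
R2 <- R2 - (5/3)*R1:  [   0  2/3   -8   -9 ]
R3 <- R3 - (1/3)*R1:  [   0  7/3    2    0 ]
R4 <- R4 - (2/3)*R1:  [    0  17/3    -2    -1 ]
R3 <- R3 - (7/2)*R2:  [    0     0    30  63/2 ]
R4 <- R4 - (17/2)*R2:  [     0      0     66  151/2 ]
R4 <- R4 - (11/5)*R3:  [    0     0     0  31/5 ]
Row echelon form:
[ -3   -1   6     6 ]
[  0  2/3  -8    -9 ]
[  0    0  30  63/2 ]
[  0    0   0  31/5 ]
Nonzero rows / pivot columns: 4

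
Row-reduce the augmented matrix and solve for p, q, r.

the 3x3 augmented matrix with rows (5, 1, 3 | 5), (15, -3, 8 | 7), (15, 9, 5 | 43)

Forward elimination on [A|b]:
R2 <- R2 - (3)*R1:  [  0  -6  -1  -8 ]
R3 <- R3 - (3)*R1:  [  0   6  -4  28 ]
R3 <- R3 - (-1)*R2:  [  0   0  -5  20 ]
Row echelon form:
[ 5   1   3  |   5 ]
[ 0  -6  -1  |  -8 ]
[ 0   0  -5  |  20 ]
Back-substitution:
r = (20) / -5 = -4
q = (-8 - (-1)*(-4)) / -6 = 2
p = (5 - (1)*(2) - (3)*(-4)) / 5 = 3

(3, 2, -4)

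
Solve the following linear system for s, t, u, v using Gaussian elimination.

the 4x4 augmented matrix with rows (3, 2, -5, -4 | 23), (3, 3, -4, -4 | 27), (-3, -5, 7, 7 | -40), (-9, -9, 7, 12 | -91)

(3, 2, 2, -5)

Forward elimination on [A|b]:
R2 <- R2 - (1)*R1:  [ 0  1  1  0  4 ]
R3 <- R3 - (-1)*R1:  [   0   -3    2    3  -17 ]
R4 <- R4 - (-3)*R1:  [   0   -3   -8    0  -22 ]
R3 <- R3 - (-3)*R2:  [  0   0   5   3  -5 ]
R4 <- R4 - (-3)*R2:  [   0    0   -5    0  -10 ]
R4 <- R4 - (-1)*R3:  [   0    0    0    3  -15 ]
Row echelon form:
[ 3  2  -5  -4  |   23 ]
[ 0  1   1   0  |    4 ]
[ 0  0   5   3  |   -5 ]
[ 0  0   0   3  |  -15 ]
Back-substitution:
v = (-15) / 3 = -5
u = (-5 - (3)*(-5)) / 5 = 2
t = (4 - (1)*(2)) / 1 = 2
s = (23 - (2)*(2) - (-5)*(2) - (-4)*(-5)) / 3 = 3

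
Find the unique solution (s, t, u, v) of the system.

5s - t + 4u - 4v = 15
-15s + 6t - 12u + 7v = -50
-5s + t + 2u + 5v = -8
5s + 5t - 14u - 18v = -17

Forward elimination on [A|b]:
R2 <- R2 - (-3)*R1:  [  0   3   0  -5  -5 ]
R3 <- R3 - (-1)*R1:  [ 0  0  6  1  7 ]
R4 <- R4 - (1)*R1:  [   0    6  -18  -14  -32 ]
R4 <- R4 - (2)*R2:  [   0    0  -18   -4  -22 ]
R4 <- R4 - (-3)*R3:  [  0   0   0  -1  -1 ]
Row echelon form:
[ 5  -1  4  -4  |  15 ]
[ 0   3  0  -5  |  -5 ]
[ 0   0  6   1  |   7 ]
[ 0   0  0  -1  |  -1 ]
Back-substitution:
v = (-1) / -1 = 1
u = (7 - (1)*(1)) / 6 = 1
t = (-5 - (-5)*(1)) / 3 = 0
s = (15 - (-1)*(0) - (4)*(1) - (-4)*(1)) / 5 = 3

(3, 0, 1, 1)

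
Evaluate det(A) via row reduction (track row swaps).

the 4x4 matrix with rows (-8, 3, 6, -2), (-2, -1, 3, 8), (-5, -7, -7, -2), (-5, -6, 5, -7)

det(A) = 7931

Forward elimination:
R2 <- R2 - (1/4)*R1:  [    0  -7/4   3/2  17/2 ]
R3 <- R3 - (5/8)*R1:  [     0  -71/8  -43/4   -3/4 ]
R4 <- R4 - (5/8)*R1:  [     0  -63/8    5/4  -23/4 ]
R3 <- R3 - (71/14)*R2:  [       0        0  -257/14   -307/7 ]
R4 <- R4 - (9/2)*R2:  [     0      0  -11/2    -44 ]
R4 <- R4 - (77/257)*R3:  [         0          0          0  -7931/257 ]
Upper-triangular form:
[ -8     3        6         -2 ]
[  0  -7/4      3/2       17/2 ]
[  0     0  -257/14     -307/7 ]
[  0     0        0  -7931/257 ]
det(A) = (-1)^0 * (-8) * (-7/4) * (-257/14) * (-7931/257) = 7931  (0 row swaps -> sign +1)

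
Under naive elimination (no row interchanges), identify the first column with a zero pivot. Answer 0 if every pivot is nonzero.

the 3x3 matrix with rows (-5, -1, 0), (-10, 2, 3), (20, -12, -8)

Naive forward elimination:
R2 <- R2 - (2)*R1:  [ 0  4  3 ]
R3 <- R3 - (-4)*R1:  [   0  -16   -8 ]
R3 <- R3 - (-4)*R2:  [ 0  0  4 ]
All pivots nonzero; naive elimination completes without hitting a zero pivot.

first zero-pivot column = 0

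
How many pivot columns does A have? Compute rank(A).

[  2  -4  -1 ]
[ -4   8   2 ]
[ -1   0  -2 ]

rank(A) = 2

Row reduction:
R2 <- R2 - (-2)*R1:  [ 0  0  0 ]
R3 <- R3 - (-1/2)*R1:  [    0    -2  -5/2 ]
R2 <-> R3   (pivot in column 2 was zero)
[ 2  -4    -1 ]
[ 0  -2  -5/2 ]
[ 0   0     0 ]
Row echelon form:
[ 2  -4    -1 ]
[ 0  -2  -5/2 ]
[ 0   0     0 ]
Nonzero rows / pivot columns: 2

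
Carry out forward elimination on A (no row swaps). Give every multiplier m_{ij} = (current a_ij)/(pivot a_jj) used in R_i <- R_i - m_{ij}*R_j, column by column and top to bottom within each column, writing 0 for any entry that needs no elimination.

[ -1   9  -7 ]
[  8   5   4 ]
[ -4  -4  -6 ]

Forward elimination:
R2 <- R2 - (-8)*R1:  [   0   77  -52 ]
R3 <- R3 - (4)*R1:  [   0  -40   22 ]
R3 <- R3 - (-40/77)*R2:  [       0        0  -386/77 ]
Multipliers (in order of application): m_{21} = -8, m_{31} = 4, m_{32} = -40/77

multipliers: -8, 4, -40/77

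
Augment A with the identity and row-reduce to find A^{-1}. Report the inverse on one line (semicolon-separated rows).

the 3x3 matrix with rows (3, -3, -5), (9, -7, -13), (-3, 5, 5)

inverse = [-5/2 5/6 -1/3; 1/2 0 1/2; -2 1/2 -1/2]

Gauss-Jordan on [A | I]:
R1 <- (1/3)*R1:  [    1    -1  -5/3  |   1/3     0     0 ]
R2 <- R2 - (9)*R1:  [  0   2   2  |  -3   1   0 ]
R3 <- R3 - (-3)*R1:  [ 0  2  0  |  1  0  1 ]
R2 <- (1/2)*R2:  [    0     1     1  |  -3/2   1/2     0 ]
R1 <- R1 - (-1)*R2:  [    1     0  -2/3  |  -7/6   1/2     0 ]
R3 <- R3 - (2)*R2:  [  0   0  -2  |   4  -1   1 ]
R3 <- (1/-2)*R3:  [    0     0     1  |    -2   1/2  -1/2 ]
R1 <- R1 - (-2/3)*R3:  [    1     0     0  |  -5/2   5/6  -1/3 ]
R2 <- R2 - (1)*R3:  [   0    1    0  |  1/2    0  1/2 ]
Right block of [I | A^{-1}] is the inverse:
[ -5/2  5/6  -1/3 ]
[  1/2    0   1/2 ]
[   -2  1/2  -1/2 ]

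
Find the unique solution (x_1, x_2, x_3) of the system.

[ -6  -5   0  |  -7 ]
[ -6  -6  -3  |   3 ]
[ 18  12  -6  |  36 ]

Forward elimination on [A|b]:
R2 <- R2 - (1)*R1:  [  0  -1  -3  10 ]
R3 <- R3 - (-3)*R1:  [  0  -3  -6  15 ]
R3 <- R3 - (3)*R2:  [   0    0    3  -15 ]
Row echelon form:
[ -6  -5   0  |   -7 ]
[  0  -1  -3  |   10 ]
[  0   0   3  |  -15 ]
Back-substitution:
x_3 = (-15) / 3 = -5
x_2 = (10 - (-3)*(-5)) / -1 = 5
x_1 = (-7 - (-5)*(5)) / -6 = -3

(-3, 5, -5)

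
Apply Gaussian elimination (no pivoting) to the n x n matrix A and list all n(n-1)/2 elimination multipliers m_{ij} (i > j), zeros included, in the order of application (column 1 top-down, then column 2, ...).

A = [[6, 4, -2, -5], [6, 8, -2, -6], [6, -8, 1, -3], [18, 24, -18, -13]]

Forward elimination:
R2 <- R2 - (1)*R1:  [  0   4   0  -1 ]
R3 <- R3 - (1)*R1:  [   0  -12    3    2 ]
R4 <- R4 - (3)*R1:  [   0   12  -12    2 ]
R3 <- R3 - (-3)*R2:  [  0   0   3  -1 ]
R4 <- R4 - (3)*R2:  [   0    0  -12    5 ]
R4 <- R4 - (-4)*R3:  [ 0  0  0  1 ]
Multipliers (in order of application): m_{21} = 1, m_{31} = 1, m_{41} = 3, m_{32} = -3, m_{42} = 3, m_{43} = -4

multipliers: 1, 1, 3, -3, 3, -4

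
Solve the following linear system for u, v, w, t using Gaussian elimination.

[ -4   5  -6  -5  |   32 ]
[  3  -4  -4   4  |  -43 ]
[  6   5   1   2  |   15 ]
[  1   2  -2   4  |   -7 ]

Forward elimination on [A|b]:
R2 <- R2 - (-3/4)*R1:  [     0   -1/4  -17/2    1/4    -19 ]
R3 <- R3 - (-3/2)*R1:  [     0   25/2     -8  -11/2     63 ]
R4 <- R4 - (-1/4)*R1:  [    0  13/4  -7/2  11/4     1 ]
R3 <- R3 - (-50)*R2:  [    0     0  -433     7  -887 ]
R4 <- R4 - (-13)*R2:  [    0     0  -114     6  -246 ]
R4 <- R4 - (114/433)*R3:  [         0          0          0   1800/433  -5400/433 ]
Row echelon form:
[ -4     5     -6        -5  |         32 ]
[  0  -1/4  -17/2       1/4  |        -19 ]
[  0     0   -433         7  |       -887 ]
[  0     0      0  1800/433  |  -5400/433 ]
Back-substitution:
t = (-5400/433) / (1800/433) = -3
w = (-887 - (7)*(-3)) / -433 = 2
v = (-19 - (-17/2)*(2) - (1/4)*(-3)) / (-1/4) = 5
u = (32 - (5)*(5) - (-6)*(2) - (-5)*(-3)) / -4 = -1

(-1, 5, 2, -3)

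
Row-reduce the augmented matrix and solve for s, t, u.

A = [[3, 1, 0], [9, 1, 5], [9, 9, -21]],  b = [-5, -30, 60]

(0, -5, -5)

Forward elimination on [A|b]:
R2 <- R2 - (3)*R1:  [   0   -2    5  -15 ]
R3 <- R3 - (3)*R1:  [   0    6  -21   75 ]
R3 <- R3 - (-3)*R2:  [  0   0  -6  30 ]
Row echelon form:
[ 3   1   0  |   -5 ]
[ 0  -2   5  |  -15 ]
[ 0   0  -6  |   30 ]
Back-substitution:
u = (30) / -6 = -5
t = (-15 - (5)*(-5)) / -2 = -5
s = (-5 - (1)*(-5)) / 3 = 0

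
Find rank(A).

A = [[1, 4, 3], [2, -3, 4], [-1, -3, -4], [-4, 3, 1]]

rank(A) = 3

Row reduction:
R2 <- R2 - (2)*R1:  [   0  -11   -2 ]
R3 <- R3 - (-1)*R1:  [  0   1  -1 ]
R4 <- R4 - (-4)*R1:  [  0  19  13 ]
R3 <- R3 - (-1/11)*R2:  [      0       0  -13/11 ]
R4 <- R4 - (-19/11)*R2:  [      0       0  105/11 ]
R4 <- R4 - (-105/13)*R3:  [ 0  0  0 ]
Row echelon form:
[ 1    4       3 ]
[ 0  -11      -2 ]
[ 0    0  -13/11 ]
[ 0    0       0 ]
Nonzero rows / pivot columns: 3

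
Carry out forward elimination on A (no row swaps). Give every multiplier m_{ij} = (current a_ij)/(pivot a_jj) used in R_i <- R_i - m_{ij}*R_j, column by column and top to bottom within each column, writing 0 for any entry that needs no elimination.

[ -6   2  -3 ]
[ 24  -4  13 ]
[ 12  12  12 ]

Forward elimination:
R2 <- R2 - (-4)*R1:  [ 0  4  1 ]
R3 <- R3 - (-2)*R1:  [  0  16   6 ]
R3 <- R3 - (4)*R2:  [ 0  0  2 ]
Multipliers (in order of application): m_{21} = -4, m_{31} = -2, m_{32} = 4

multipliers: -4, -2, 4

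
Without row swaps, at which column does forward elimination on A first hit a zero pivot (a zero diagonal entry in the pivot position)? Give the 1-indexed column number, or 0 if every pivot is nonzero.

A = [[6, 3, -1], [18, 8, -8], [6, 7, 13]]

Naive forward elimination:
R2 <- R2 - (3)*R1:  [  0  -1  -5 ]
R3 <- R3 - (1)*R1:  [  0   4  14 ]
R3 <- R3 - (-4)*R2:  [  0   0  -6 ]
All pivots nonzero; naive elimination completes without hitting a zero pivot.

first zero-pivot column = 0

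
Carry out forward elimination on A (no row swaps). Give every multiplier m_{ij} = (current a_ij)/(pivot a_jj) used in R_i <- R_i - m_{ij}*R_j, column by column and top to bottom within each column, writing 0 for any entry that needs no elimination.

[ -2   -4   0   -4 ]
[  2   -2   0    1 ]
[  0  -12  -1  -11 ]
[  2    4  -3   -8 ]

Forward elimination:
R2 <- R2 - (-1)*R1:  [  0  -6   0  -3 ]
R3: entry in column 1 is already 0 -> m_{31} = 0 (no row operation needed)
R4 <- R4 - (-1)*R1:  [   0    0   -3  -12 ]
R3 <- R3 - (2)*R2:  [  0   0  -1  -5 ]
R4: entry in column 2 is already 0 -> m_{42} = 0 (no row operation needed)
R4 <- R4 - (3)*R3:  [ 0  0  0  3 ]
Multipliers (in order of application): m_{21} = -1, m_{31} = 0, m_{41} = -1, m_{32} = 2, m_{42} = 0, m_{43} = 3

multipliers: -1, 0, -1, 2, 0, 3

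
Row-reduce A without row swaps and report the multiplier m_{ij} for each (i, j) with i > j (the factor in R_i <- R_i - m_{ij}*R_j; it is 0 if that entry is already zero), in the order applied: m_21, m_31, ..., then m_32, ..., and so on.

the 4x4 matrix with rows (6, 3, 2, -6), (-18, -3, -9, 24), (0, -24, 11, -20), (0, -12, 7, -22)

multipliers: -3, 0, 0, -4, -2, -1

Forward elimination:
R2 <- R2 - (-3)*R1:  [  0   6  -3   6 ]
R3: entry in column 1 is already 0 -> m_{31} = 0 (no row operation needed)
R4: entry in column 1 is already 0 -> m_{41} = 0 (no row operation needed)
R3 <- R3 - (-4)*R2:  [  0   0  -1   4 ]
R4 <- R4 - (-2)*R2:  [   0    0    1  -10 ]
R4 <- R4 - (-1)*R3:  [  0   0   0  -6 ]
Multipliers (in order of application): m_{21} = -3, m_{31} = 0, m_{41} = 0, m_{32} = -4, m_{42} = -2, m_{43} = -1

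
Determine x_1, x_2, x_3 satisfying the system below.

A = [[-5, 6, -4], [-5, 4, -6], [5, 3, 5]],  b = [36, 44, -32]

(-2, 1, -5)

Forward elimination on [A|b]:
R2 <- R2 - (1)*R1:  [  0  -2  -2   8 ]
R3 <- R3 - (-1)*R1:  [ 0  9  1  4 ]
R3 <- R3 - (-9/2)*R2:  [  0   0  -8  40 ]
Row echelon form:
[ -5   6  -4  |  36 ]
[  0  -2  -2  |   8 ]
[  0   0  -8  |  40 ]
Back-substitution:
x_3 = (40) / -8 = -5
x_2 = (8 - (-2)*(-5)) / -2 = 1
x_1 = (36 - (6)*(1) - (-4)*(-5)) / -5 = -2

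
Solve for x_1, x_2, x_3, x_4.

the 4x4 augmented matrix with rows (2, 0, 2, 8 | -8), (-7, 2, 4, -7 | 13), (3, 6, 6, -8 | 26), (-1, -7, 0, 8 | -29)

Forward elimination on [A|b]:
R2 <- R2 - (-7/2)*R1:  [   0    2   11   21  -15 ]
R3 <- R3 - (3/2)*R1:  [   0    6    3  -20   38 ]
R4 <- R4 - (-1/2)*R1:  [   0   -7    1   12  -33 ]
R3 <- R3 - (3)*R2:  [   0    0  -30  -83   83 ]
R4 <- R4 - (-7/2)*R2:  [      0       0    79/2   171/2  -171/2 ]
R4 <- R4 - (-79/60)*R3:  [        0         0         0  -1427/60   1427/60 ]
Row echelon form:
[ 2  0    2         8  |       -8 ]
[ 0  2   11        21  |      -15 ]
[ 0  0  -30       -83  |       83 ]
[ 0  0    0  -1427/60  |  1427/60 ]
Back-substitution:
x_4 = (1427/60) / (-1427/60) = -1
x_3 = (83 - (-83)*(-1)) / -30 = 0
x_2 = (-15 - (11)*(0) - (21)*(-1)) / 2 = 3
x_1 = (-8 - (2)*(0) - (8)*(-1)) / 2 = 0

(0, 3, 0, -1)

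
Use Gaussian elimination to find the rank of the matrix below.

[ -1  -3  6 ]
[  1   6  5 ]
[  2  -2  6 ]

rank(A) = 3

Row reduction:
R2 <- R2 - (-1)*R1:  [  0   3  11 ]
R3 <- R3 - (-2)*R1:  [  0  -8  18 ]
R3 <- R3 - (-8/3)*R2:  [     0      0  142/3 ]
Row echelon form:
[ -1  -3      6 ]
[  0   3     11 ]
[  0   0  142/3 ]
Nonzero rows / pivot columns: 3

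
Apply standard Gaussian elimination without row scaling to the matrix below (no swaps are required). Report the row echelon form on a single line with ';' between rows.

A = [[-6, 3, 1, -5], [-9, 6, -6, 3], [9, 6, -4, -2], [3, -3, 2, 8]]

Forward elimination:
R2 <- R2 - (3/2)*R1:  [     0    3/2  -15/2   21/2 ]
R3 <- R3 - (-3/2)*R1:  [     0   21/2   -5/2  -19/2 ]
R4 <- R4 - (-1/2)*R1:  [    0  -3/2   5/2  11/2 ]
R3 <- R3 - (7)*R2:  [   0    0   50  -83 ]
R4 <- R4 - (-1)*R2:  [  0   0  -5  16 ]
R4 <- R4 - (-1/10)*R3:  [     0      0      0  77/10 ]
Row echelon form:
[ -6    3      1     -5 ]
[  0  3/2  -15/2   21/2 ]
[  0    0     50    -83 ]
[  0    0      0  77/10 ]

REF = [-6 3 1 -5; 0 3/2 -15/2 21/2; 0 0 50 -83; 0 0 0 77/10]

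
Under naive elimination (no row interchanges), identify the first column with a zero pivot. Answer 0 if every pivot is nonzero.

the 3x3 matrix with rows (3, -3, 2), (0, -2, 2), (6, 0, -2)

first zero-pivot column = 3

Naive forward elimination:
R3 <- R3 - (2)*R1:  [  0   6  -6 ]
R3 <- R3 - (-3)*R2:  [ 0  0  0 ]
Matrix at this point:
[ 3  -3  2 ]
[ 0  -2  2 ]
[ 0   0  0 ]
Pivot entry (3,3) in the last row is zero and there are no rows below to swap with -> zero pivot in column 3 (A is singular).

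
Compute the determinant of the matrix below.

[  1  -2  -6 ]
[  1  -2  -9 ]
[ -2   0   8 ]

Forward elimination:
R2 <- R2 - (1)*R1:  [  0   0  -3 ]
R3 <- R3 - (-2)*R1:  [  0  -4  -4 ]
R2 <-> R3   (pivot in column 2 was zero)
[ 1  -2  -6 ]
[ 0  -4  -4 ]
[ 0   0  -3 ]
Upper-triangular form:
[ 1  -2  -6 ]
[ 0  -4  -4 ]
[ 0   0  -3 ]
det(A) = (-1)^1 * (1) * (-4) * (-3) = -12  (1 row swap -> sign -1)

det(A) = -12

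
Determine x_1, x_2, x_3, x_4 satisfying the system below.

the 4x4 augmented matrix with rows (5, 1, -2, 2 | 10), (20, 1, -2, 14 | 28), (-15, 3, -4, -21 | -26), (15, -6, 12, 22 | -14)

(-2, 4, -4, 4)

Forward elimination on [A|b]:
R2 <- R2 - (4)*R1:  [   0   -3    6    6  -12 ]
R3 <- R3 - (-3)*R1:  [   0    6  -10  -15    4 ]
R4 <- R4 - (3)*R1:  [   0   -9   18   16  -44 ]
R3 <- R3 - (-2)*R2:  [   0    0    2   -3  -20 ]
R4 <- R4 - (3)*R2:  [  0   0   0  -2  -8 ]
Row echelon form:
[ 5   1  -2   2  |   10 ]
[ 0  -3   6   6  |  -12 ]
[ 0   0   2  -3  |  -20 ]
[ 0   0   0  -2  |   -8 ]
Back-substitution:
x_4 = (-8) / -2 = 4
x_3 = (-20 - (-3)*(4)) / 2 = -4
x_2 = (-12 - (6)*(-4) - (6)*(4)) / -3 = 4
x_1 = (10 - (1)*(4) - (-2)*(-4) - (2)*(4)) / 5 = -2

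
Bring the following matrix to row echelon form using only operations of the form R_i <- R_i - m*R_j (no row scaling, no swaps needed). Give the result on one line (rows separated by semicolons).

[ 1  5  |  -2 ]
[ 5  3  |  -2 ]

Forward elimination:
R2 <- R2 - (5)*R1:  [   0  -22    8 ]
Row echelon form:
[ 1    5  |  -2 ]
[ 0  -22  |   8 ]

REF = [1 5 -2; 0 -22 8]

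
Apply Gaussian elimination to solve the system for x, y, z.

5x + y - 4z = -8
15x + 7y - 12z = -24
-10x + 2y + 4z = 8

(0, 0, 2)

Forward elimination on [A|b]:
R2 <- R2 - (3)*R1:  [ 0  4  0  0 ]
R3 <- R3 - (-2)*R1:  [  0   4  -4  -8 ]
R3 <- R3 - (1)*R2:  [  0   0  -4  -8 ]
Row echelon form:
[ 5  1  -4  |  -8 ]
[ 0  4   0  |   0 ]
[ 0  0  -4  |  -8 ]
Back-substitution:
z = (-8) / -4 = 2
y = (0) / 4 = 0
x = (-8 - (1)*(0) - (-4)*(2)) / 5 = 0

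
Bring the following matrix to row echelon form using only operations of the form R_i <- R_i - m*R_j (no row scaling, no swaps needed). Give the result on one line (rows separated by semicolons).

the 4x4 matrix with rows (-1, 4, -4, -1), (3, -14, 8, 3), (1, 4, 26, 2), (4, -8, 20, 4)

Forward elimination:
R2 <- R2 - (-3)*R1:  [  0  -2  -4   0 ]
R3 <- R3 - (-1)*R1:  [  0   8  22   1 ]
R4 <- R4 - (-4)*R1:  [ 0  8  4  0 ]
R3 <- R3 - (-4)*R2:  [ 0  0  6  1 ]
R4 <- R4 - (-4)*R2:  [   0    0  -12    0 ]
R4 <- R4 - (-2)*R3:  [ 0  0  0  2 ]
Row echelon form:
[ -1   4  -4  -1 ]
[  0  -2  -4   0 ]
[  0   0   6   1 ]
[  0   0   0   2 ]

REF = [-1 4 -4 -1; 0 -2 -4 0; 0 0 6 1; 0 0 0 2]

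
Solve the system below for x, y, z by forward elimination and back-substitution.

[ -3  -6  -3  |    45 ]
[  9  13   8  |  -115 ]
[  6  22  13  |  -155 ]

Forward elimination on [A|b]:
R2 <- R2 - (-3)*R1:  [  0  -5  -1  20 ]
R3 <- R3 - (-2)*R1:  [   0   10    7  -65 ]
R3 <- R3 - (-2)*R2:  [   0    0    5  -25 ]
Row echelon form:
[ -3  -6  -3  |   45 ]
[  0  -5  -1  |   20 ]
[  0   0   5  |  -25 ]
Back-substitution:
z = (-25) / 5 = -5
y = (20 - (-1)*(-5)) / -5 = -3
x = (45 - (-6)*(-3) - (-3)*(-5)) / -3 = -4

(-4, -3, -5)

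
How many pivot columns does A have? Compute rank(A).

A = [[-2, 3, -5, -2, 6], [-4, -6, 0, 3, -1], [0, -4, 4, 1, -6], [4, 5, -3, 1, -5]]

Row reduction:
R2 <- R2 - (2)*R1:  [   0  -12   10    7  -13 ]
R4 <- R4 - (-2)*R1:  [   0   11  -13   -3    7 ]
R3 <- R3 - (1/3)*R2:  [    0     0   2/3  -4/3  -5/3 ]
R4 <- R4 - (-11/12)*R2:  [      0       0   -23/6   41/12  -59/12 ]
R4 <- R4 - (-23/4)*R3:  [     0      0      0  -17/4  -29/2 ]
Row echelon form:
[ -2    3   -5     -2      6 ]
[  0  -12   10      7    -13 ]
[  0    0  2/3   -4/3   -5/3 ]
[  0    0    0  -17/4  -29/2 ]
Nonzero rows / pivot columns: 4

rank(A) = 4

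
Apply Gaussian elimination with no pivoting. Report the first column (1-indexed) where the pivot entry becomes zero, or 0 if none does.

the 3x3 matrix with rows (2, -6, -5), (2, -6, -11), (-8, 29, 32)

Naive forward elimination:
R2 <- R2 - (1)*R1:  [  0   0  -6 ]
R3 <- R3 - (-4)*R1:  [  0   5  12 ]
Matrix at this point:
[ 2  -6  -5 ]
[ 0   0  -6 ]
[ 0   5  12 ]
Pivot entry (2,2) is zero but row 3 has 5 in column 2 -> naive elimination stops; a row interchange (e.g. R2 <-> R3) would be required here.

first zero-pivot column = 2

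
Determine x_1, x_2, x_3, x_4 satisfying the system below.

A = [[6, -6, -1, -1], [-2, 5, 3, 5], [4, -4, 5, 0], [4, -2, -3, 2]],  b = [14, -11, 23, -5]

Forward elimination on [A|b]:
R2 <- R2 - (-1/3)*R1:  [     0      3    8/3   14/3  -19/3 ]
R3 <- R3 - (2/3)*R1:  [    0     0  17/3   2/3  41/3 ]
R4 <- R4 - (2/3)*R1:  [     0      2   -7/3    8/3  -43/3 ]
R4 <- R4 - (2/3)*R2:  [     0      0  -37/9   -4/9  -91/9 ]
R4 <- R4 - (-37/51)*R3:  [      0       0       0    2/51  -10/51 ]
Row echelon form:
[ 6  -6    -1    -1  |      14 ]
[ 0   3   8/3  14/3  |   -19/3 ]
[ 0   0  17/3   2/3  |    41/3 ]
[ 0   0     0  2/51  |  -10/51 ]
Back-substitution:
x_4 = (-10/51) / (2/51) = -5
x_3 = (41/3 - (2/3)*(-5)) / (17/3) = 3
x_2 = (-19/3 - (8/3)*(3) - (14/3)*(-5)) / 3 = 3
x_1 = (14 - (-6)*(3) - (-1)*(3) - (-1)*(-5)) / 6 = 5

(5, 3, 3, -5)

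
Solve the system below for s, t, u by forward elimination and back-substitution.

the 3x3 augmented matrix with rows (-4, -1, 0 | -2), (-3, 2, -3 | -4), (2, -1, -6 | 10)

(1, -2, -1)

Forward elimination on [A|b]:
R2 <- R2 - (3/4)*R1:  [    0  11/4    -3  -5/2 ]
R3 <- R3 - (-1/2)*R1:  [    0  -3/2    -6     9 ]
R3 <- R3 - (-6/11)*R2:  [      0       0  -84/11   84/11 ]
Row echelon form:
[ -4    -1       0  |     -2 ]
[  0  11/4      -3  |   -5/2 ]
[  0     0  -84/11  |  84/11 ]
Back-substitution:
u = (84/11) / (-84/11) = -1
t = (-5/2 - (-3)*(-1)) / (11/4) = -2
s = (-2 - (-1)*(-2)) / -4 = 1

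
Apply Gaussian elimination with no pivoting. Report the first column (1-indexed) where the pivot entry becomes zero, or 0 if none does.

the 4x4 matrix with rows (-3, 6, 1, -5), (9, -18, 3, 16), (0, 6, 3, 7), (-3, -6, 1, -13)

first zero-pivot column = 2

Naive forward elimination:
R2 <- R2 - (-3)*R1:  [ 0  0  6  1 ]
R4 <- R4 - (1)*R1:  [   0  -12    0   -8 ]
Matrix at this point:
[ -3    6  1  -5 ]
[  0    0  6   1 ]
[  0    6  3   7 ]
[  0  -12  0  -8 ]
Pivot entry (2,2) is zero but row 3 has 6 in column 2 -> naive elimination stops; a row interchange (e.g. R2 <-> R3) would be required here.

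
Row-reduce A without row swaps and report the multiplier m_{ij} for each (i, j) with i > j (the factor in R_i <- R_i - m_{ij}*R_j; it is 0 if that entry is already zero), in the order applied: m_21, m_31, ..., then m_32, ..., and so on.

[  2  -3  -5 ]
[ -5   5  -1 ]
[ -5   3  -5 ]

Forward elimination:
R2 <- R2 - (-5/2)*R1:  [     0   -5/2  -27/2 ]
R3 <- R3 - (-5/2)*R1:  [     0   -9/2  -35/2 ]
R3 <- R3 - (9/5)*R2:  [    0     0  34/5 ]
Multipliers (in order of application): m_{21} = -5/2, m_{31} = -5/2, m_{32} = 9/5

multipliers: -5/2, -5/2, 9/5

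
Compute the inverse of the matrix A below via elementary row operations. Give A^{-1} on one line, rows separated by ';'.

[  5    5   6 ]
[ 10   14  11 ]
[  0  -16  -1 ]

inverse = [-81/50 91/100 29/100; -1/10 1/20 -1/20; 8/5 -4/5 -1/5]

Gauss-Jordan on [A | I]:
R1 <- (1/5)*R1:  [   1    1  6/5  |  1/5    0    0 ]
R2 <- R2 - (10)*R1:  [  0   4  -1  |  -2   1   0 ]
R2 <- (1/4)*R2:  [    0     1  -1/4  |  -1/2   1/4     0 ]
R1 <- R1 - (1)*R2:  [     1      0  29/20  |   7/10   -1/4      0 ]
R3 <- R3 - (-16)*R2:  [  0   0  -5  |  -8   4   1 ]
R3 <- (1/-5)*R3:  [    0     0     1  |   8/5  -4/5  -1/5 ]
R1 <- R1 - (29/20)*R3:  [      1       0       0  |  -81/50  91/100  29/100 ]
R2 <- R2 - (-1/4)*R3:  [     0      1      0  |  -1/10   1/20  -1/20 ]
Right block of [I | A^{-1}] is the inverse:
[ -81/50  91/100  29/100 ]
[  -1/10    1/20   -1/20 ]
[    8/5    -4/5    -1/5 ]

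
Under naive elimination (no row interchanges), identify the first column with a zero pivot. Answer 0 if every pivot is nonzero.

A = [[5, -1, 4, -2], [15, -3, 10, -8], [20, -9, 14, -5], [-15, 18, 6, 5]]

Naive forward elimination:
R2 <- R2 - (3)*R1:  [  0   0  -2  -2 ]
R3 <- R3 - (4)*R1:  [  0  -5  -2   3 ]
R4 <- R4 - (-3)*R1:  [  0  15  18  -1 ]
Matrix at this point:
[ 5  -1   4  -2 ]
[ 0   0  -2  -2 ]
[ 0  -5  -2   3 ]
[ 0  15  18  -1 ]
Pivot entry (2,2) is zero but row 3 has -5 in column 2 -> naive elimination stops; a row interchange (e.g. R2 <-> R3) would be required here.

first zero-pivot column = 2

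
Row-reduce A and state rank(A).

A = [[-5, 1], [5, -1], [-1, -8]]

rank(A) = 2

Row reduction:
R2 <- R2 - (-1)*R1:  [ 0  0 ]
R3 <- R3 - (1/5)*R1:  [     0  -41/5 ]
R2 <-> R3   (pivot in column 2 was zero)
[ -5      1 ]
[  0  -41/5 ]
[  0      0 ]
Row echelon form:
[ -5      1 ]
[  0  -41/5 ]
[  0      0 ]
Nonzero rows / pivot columns: 2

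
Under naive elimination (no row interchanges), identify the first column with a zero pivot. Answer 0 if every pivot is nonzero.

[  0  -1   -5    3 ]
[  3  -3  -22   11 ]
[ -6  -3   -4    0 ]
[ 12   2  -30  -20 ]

Naive forward elimination:
Pivot entry (1,1) is zero but row 2 has 3 in column 1 -> naive elimination stops; a row interchange (e.g. R1 <-> R2) would be required here.

first zero-pivot column = 1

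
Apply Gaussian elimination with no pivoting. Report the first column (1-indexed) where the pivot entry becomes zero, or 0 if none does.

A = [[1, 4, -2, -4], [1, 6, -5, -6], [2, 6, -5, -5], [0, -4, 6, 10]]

Naive forward elimination:
R2 <- R2 - (1)*R1:  [  0   2  -3  -2 ]
R3 <- R3 - (2)*R1:  [  0  -2  -1   3 ]
R3 <- R3 - (-1)*R2:  [  0   0  -4   1 ]
R4 <- R4 - (-2)*R2:  [ 0  0  0  6 ]
All pivots nonzero; naive elimination completes without hitting a zero pivot.

first zero-pivot column = 0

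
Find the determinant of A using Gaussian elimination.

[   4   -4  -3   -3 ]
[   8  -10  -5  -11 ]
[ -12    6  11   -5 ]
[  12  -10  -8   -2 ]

det(A) = 32

Forward elimination:
R2 <- R2 - (2)*R1:  [  0  -2   1  -5 ]
R3 <- R3 - (-3)*R1:  [   0   -6    2  -14 ]
R4 <- R4 - (3)*R1:  [ 0  2  1  7 ]
R3 <- R3 - (3)*R2:  [  0   0  -1   1 ]
R4 <- R4 - (-1)*R2:  [ 0  0  2  2 ]
R4 <- R4 - (-2)*R3:  [ 0  0  0  4 ]
Upper-triangular form:
[ 4  -4  -3  -3 ]
[ 0  -2   1  -5 ]
[ 0   0  -1   1 ]
[ 0   0   0   4 ]
det(A) = (-1)^0 * (4) * (-2) * (-1) * (4) = 32  (0 row swaps -> sign +1)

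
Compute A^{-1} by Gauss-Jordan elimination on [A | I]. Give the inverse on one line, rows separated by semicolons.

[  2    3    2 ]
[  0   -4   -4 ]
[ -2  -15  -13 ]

Gauss-Jordan on [A | I]:
R1 <- (1/2)*R1:  [   1  3/2    1  |  1/2    0    0 ]
R3 <- R3 - (-2)*R1:  [   0  -12  -11  |    1    0    1 ]
R2 <- (1/-4)*R2:  [    0     1     1  |     0  -1/4     0 ]
R1 <- R1 - (3/2)*R2:  [    1     0  -1/2  |   1/2   3/8     0 ]
R3 <- R3 - (-12)*R2:  [  0   0   1  |   1  -3   1 ]
R1 <- R1 - (-1/2)*R3:  [    1     0     0  |     1  -9/8   1/2 ]
R2 <- R2 - (1)*R3:  [    0     1     0  |    -1  11/4    -1 ]
Right block of [I | A^{-1}] is the inverse:
[  1  -9/8  1/2 ]
[ -1  11/4   -1 ]
[  1    -3    1 ]

inverse = [1 -9/8 1/2; -1 11/4 -1; 1 -3 1]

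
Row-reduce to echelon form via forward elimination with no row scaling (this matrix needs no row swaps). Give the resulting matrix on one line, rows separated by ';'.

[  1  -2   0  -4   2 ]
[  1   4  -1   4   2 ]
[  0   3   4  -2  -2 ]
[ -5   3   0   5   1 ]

Forward elimination:
R2 <- R2 - (1)*R1:  [  0   6  -1   8   0 ]
R4 <- R4 - (-5)*R1:  [   0   -7    0  -15   11 ]
R3 <- R3 - (1/2)*R2:  [   0    0  9/2   -6   -2 ]
R4 <- R4 - (-7/6)*R2:  [     0      0   -7/6  -17/3     11 ]
R4 <- R4 - (-7/27)*R3:  [      0       0       0   -65/9  283/27 ]
Row echelon form:
[ 1  -2    0     -4       2 ]
[ 0   6   -1      8       0 ]
[ 0   0  9/2     -6      -2 ]
[ 0   0    0  -65/9  283/27 ]

REF = [1 -2 0 -4 2; 0 6 -1 8 0; 0 0 9/2 -6 -2; 0 0 0 -65/9 283/27]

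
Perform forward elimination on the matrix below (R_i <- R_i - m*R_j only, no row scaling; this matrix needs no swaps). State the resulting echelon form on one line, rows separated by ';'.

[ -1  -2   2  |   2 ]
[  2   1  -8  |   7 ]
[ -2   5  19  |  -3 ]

REF = [-1 -2 2 2; 0 -3 -4 11; 0 0 3 26]

Forward elimination:
R2 <- R2 - (-2)*R1:  [  0  -3  -4  11 ]
R3 <- R3 - (2)*R1:  [  0   9  15  -7 ]
R3 <- R3 - (-3)*R2:  [  0   0   3  26 ]
Row echelon form:
[ -1  -2   2  |   2 ]
[  0  -3  -4  |  11 ]
[  0   0   3  |  26 ]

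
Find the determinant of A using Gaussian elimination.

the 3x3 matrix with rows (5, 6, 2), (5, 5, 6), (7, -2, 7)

Forward elimination:
R2 <- R2 - (1)*R1:  [  0  -1   4 ]
R3 <- R3 - (7/5)*R1:  [     0  -52/5   21/5 ]
R3 <- R3 - (52/5)*R2:  [      0       0  -187/5 ]
Upper-triangular form:
[ 5   6       2 ]
[ 0  -1       4 ]
[ 0   0  -187/5 ]
det(A) = (-1)^0 * (5) * (-1) * (-187/5) = 187  (0 row swaps -> sign +1)

det(A) = 187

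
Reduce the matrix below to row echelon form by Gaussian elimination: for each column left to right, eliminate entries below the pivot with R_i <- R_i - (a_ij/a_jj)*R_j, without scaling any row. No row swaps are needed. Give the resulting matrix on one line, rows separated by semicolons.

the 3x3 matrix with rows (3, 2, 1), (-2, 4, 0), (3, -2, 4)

REF = [3 2 1; 0 16/3 2/3; 0 0 7/2]

Forward elimination:
R2 <- R2 - (-2/3)*R1:  [    0  16/3   2/3 ]
R3 <- R3 - (1)*R1:  [  0  -4   3 ]
R3 <- R3 - (-3/4)*R2:  [   0    0  7/2 ]
Row echelon form:
[ 3     2    1 ]
[ 0  16/3  2/3 ]
[ 0     0  7/2 ]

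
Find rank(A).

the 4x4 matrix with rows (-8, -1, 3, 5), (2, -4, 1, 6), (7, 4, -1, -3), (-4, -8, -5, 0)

rank(A) = 4

Row reduction:
R2 <- R2 - (-1/4)*R1:  [     0  -17/4    7/4   29/4 ]
R3 <- R3 - (-7/8)*R1:  [    0  25/8  13/8  11/8 ]
R4 <- R4 - (1/2)*R1:  [     0  -15/2  -13/2   -5/2 ]
R3 <- R3 - (-25/34)*R2:  [      0       0   99/34  114/17 ]
R4 <- R4 - (30/17)*R2:  [       0        0  -163/17  -260/17 ]
R4 <- R4 - (-326/99)*R3:  [      0       0       0  224/33 ]
Row echelon form:
[ -8     -1      3       5 ]
[  0  -17/4    7/4    29/4 ]
[  0      0  99/34  114/17 ]
[  0      0      0  224/33 ]
Nonzero rows / pivot columns: 4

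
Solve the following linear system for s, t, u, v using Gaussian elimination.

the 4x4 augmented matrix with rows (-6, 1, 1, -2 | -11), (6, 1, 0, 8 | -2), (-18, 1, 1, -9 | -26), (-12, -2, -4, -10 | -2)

(3, 4, -3, -3)

Forward elimination on [A|b]:
R2 <- R2 - (-1)*R1:  [   0    2    1    6  -13 ]
R3 <- R3 - (3)*R1:  [  0  -2  -2  -3   7 ]
R4 <- R4 - (2)*R1:  [  0  -4  -6  -6  20 ]
R3 <- R3 - (-1)*R2:  [  0   0  -1   3  -6 ]
R4 <- R4 - (-2)*R2:  [  0   0  -4   6  -6 ]
R4 <- R4 - (4)*R3:  [  0   0   0  -6  18 ]
Row echelon form:
[ -6  1   1  -2  |  -11 ]
[  0  2   1   6  |  -13 ]
[  0  0  -1   3  |   -6 ]
[  0  0   0  -6  |   18 ]
Back-substitution:
v = (18) / -6 = -3
u = (-6 - (3)*(-3)) / -1 = -3
t = (-13 - (1)*(-3) - (6)*(-3)) / 2 = 4
s = (-11 - (1)*(4) - (1)*(-3) - (-2)*(-3)) / -6 = 3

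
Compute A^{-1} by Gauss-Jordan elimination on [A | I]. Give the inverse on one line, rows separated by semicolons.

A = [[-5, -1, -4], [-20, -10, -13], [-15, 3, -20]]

inverse = [-239/150 16/75 9/50; 41/30 -4/15 -1/10; 7/5 -1/5 -1/5]

Gauss-Jordan on [A | I]:
R1 <- (1/-5)*R1:  [    1   1/5   4/5  |  -1/5     0     0 ]
R2 <- R2 - (-20)*R1:  [  0  -6   3  |  -4   1   0 ]
R3 <- R3 - (-15)*R1:  [  0   6  -8  |  -3   0   1 ]
R2 <- (1/-6)*R2:  [    0     1  -1/2  |   2/3  -1/6     0 ]
R1 <- R1 - (1/5)*R2:  [    1     0  9/10  |  -1/3  1/30     0 ]
R3 <- R3 - (6)*R2:  [  0   0  -5  |  -7   1   1 ]
R3 <- (1/-5)*R3:  [    0     0     1  |   7/5  -1/5  -1/5 ]
R1 <- R1 - (9/10)*R3:  [        1         0         0  |  -239/150     16/75      9/50 ]
R2 <- R2 - (-1/2)*R3:  [     0      1      0  |  41/30  -4/15  -1/10 ]
Right block of [I | A^{-1}] is the inverse:
[ -239/150  16/75   9/50 ]
[    41/30  -4/15  -1/10 ]
[      7/5   -1/5   -1/5 ]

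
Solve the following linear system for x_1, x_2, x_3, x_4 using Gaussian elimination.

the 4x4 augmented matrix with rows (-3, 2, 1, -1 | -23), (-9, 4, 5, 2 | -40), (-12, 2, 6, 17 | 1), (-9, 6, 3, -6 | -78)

(5, -4, 3, 3)

Forward elimination on [A|b]:
R2 <- R2 - (3)*R1:  [  0  -2   2   5  29 ]
R3 <- R3 - (4)*R1:  [  0  -6   2  21  93 ]
R4 <- R4 - (3)*R1:  [  0   0   0  -3  -9 ]
R3 <- R3 - (3)*R2:  [  0   0  -4   6   6 ]
Row echelon form:
[ -3   2   1  -1  |  -23 ]
[  0  -2   2   5  |   29 ]
[  0   0  -4   6  |    6 ]
[  0   0   0  -3  |   -9 ]
Back-substitution:
x_4 = (-9) / -3 = 3
x_3 = (6 - (6)*(3)) / -4 = 3
x_2 = (29 - (2)*(3) - (5)*(3)) / -2 = -4
x_1 = (-23 - (2)*(-4) - (1)*(3) - (-1)*(3)) / -3 = 5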